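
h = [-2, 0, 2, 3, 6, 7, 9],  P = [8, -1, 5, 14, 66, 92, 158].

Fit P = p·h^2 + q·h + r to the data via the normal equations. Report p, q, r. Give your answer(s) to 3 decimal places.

Setting ∂/∂p … = 0 gives: 10371·p + 1315·q + 183·r = 19860;  1315·p + 183·q + 25·r = 2498;  183·p + 25·q + 7·r = 342.
Inverting the 3×3 Gram matrix, [p, q, r]ᵀ = [313108/150641, -157869/150641, -261831/150641]ᵀ.

p = 2.079, q = -1.048, r = -1.738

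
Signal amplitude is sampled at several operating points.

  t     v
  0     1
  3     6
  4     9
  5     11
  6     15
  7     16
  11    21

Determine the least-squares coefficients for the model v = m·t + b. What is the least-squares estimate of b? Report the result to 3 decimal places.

b = 1.435

Forming AᵀA = [[256, 36]; [36, 7]] and Aᵀv = [542, 79]ᵀ gives AᵀA·[m, b]ᵀ = Aᵀv.
Δ = 256·7 − 36² = 496.
m = (542·7 − 36·79)/496 = 475/248; b = (256·79 − 36·542)/496 = 89/62.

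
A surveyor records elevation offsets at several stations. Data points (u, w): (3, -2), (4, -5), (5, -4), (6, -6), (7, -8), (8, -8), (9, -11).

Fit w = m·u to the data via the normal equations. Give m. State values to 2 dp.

Setting ∂/∂m … = 0 gives: 280·m = -301.
(Σu·u = 280, Σu·w = -301.)
m = (-301)/280 = -1.075.

m = -1.08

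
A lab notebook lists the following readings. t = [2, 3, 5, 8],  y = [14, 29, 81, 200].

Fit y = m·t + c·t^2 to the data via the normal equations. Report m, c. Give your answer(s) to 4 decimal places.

m = 0.9720, c = 3.0072

The normal equations are: 102·m + 672·c = 2120;  672·m + 4818·c = 15142.
Eliminating c: 4818·(row 1) − 672·(row 2) gives 39852·m = 4818·2120 − 672·15142 = 38736, so m = 1076/1107.
Then c = (15142 − 672·(1076/1107))/4818 = 3329/1107.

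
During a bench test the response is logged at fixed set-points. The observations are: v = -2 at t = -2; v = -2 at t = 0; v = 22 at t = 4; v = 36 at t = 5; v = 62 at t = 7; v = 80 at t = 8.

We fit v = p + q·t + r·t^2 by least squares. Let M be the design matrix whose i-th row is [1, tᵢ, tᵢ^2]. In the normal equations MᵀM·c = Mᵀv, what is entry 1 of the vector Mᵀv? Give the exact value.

196

Entry 1 ↔ basis 1, so (Mᵀv)_{1} = Σᵢ vᵢ = (1)·(-2) + (1)·(-2) + (1)·(22) + (1)·(36) + (1)·(62) + (1)·(80) = 196.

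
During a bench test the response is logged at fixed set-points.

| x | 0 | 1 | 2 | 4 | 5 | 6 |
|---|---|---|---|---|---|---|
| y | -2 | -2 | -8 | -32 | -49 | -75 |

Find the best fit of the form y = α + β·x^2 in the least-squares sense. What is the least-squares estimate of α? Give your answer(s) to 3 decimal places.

Entries of AᵀA: Σ1 = 6, Σx^2 = 82, Σx^2·x^2 = 2194.
And Σy = -168, Σx^2·y = -4471.
Determinant 6·2194 − 82² = 6440.
α = ((-168)·2194 − 82·(-4471))/6440 = -197/644; β = (6·(-4471) − 82·(-168))/6440 = -1305/644.

α = -0.306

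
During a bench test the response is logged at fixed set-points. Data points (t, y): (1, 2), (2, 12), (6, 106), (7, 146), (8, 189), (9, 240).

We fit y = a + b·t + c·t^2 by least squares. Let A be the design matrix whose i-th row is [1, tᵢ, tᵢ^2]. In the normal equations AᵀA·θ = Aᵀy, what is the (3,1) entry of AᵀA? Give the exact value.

235

Row 3 ↔ basis t^2, column 1 ↔ basis 1, so (AᵀA)_{3,1} = Σᵢ t^2 = (1)·(1) + (4)·(1) + (36)·(1) + (49)·(1) + (64)·(1) + (81)·(1) = 235.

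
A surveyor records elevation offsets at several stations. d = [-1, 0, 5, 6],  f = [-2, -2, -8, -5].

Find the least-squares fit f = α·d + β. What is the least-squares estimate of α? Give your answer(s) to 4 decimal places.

Entries of AᵀA: Σd·d = 62, Σd = 10, Σ1 = 4.
For Aᵀf: Σd·f = -68, Σf = -17.
AᵀA·[α, β]ᵀ = Aᵀf becomes [[62, 10]; [10, 4]]·[α, β]ᵀ = [-68, -17]ᵀ.
Eliminating β: 4·(row 1) − 10·(row 2) gives 148·α = 4·(-68) − 10·(-17) = -102, so α = -51/74.
Then β = ((-17) − 10·(-51/74))/4 = -187/74.

α = -0.6892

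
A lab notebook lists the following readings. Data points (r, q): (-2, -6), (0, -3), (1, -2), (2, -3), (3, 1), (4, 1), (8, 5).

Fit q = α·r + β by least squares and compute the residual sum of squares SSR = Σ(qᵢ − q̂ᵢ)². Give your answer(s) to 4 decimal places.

Compute the Gram sums: Σr·r = 98, Σr = 16, Σ1 = 7.
And Σr·q = 51, Σq = -7.
So MᵀM·[α, β]ᵀ = Mᵀq: [[98, 16]; [16, 7]]·[α, β]ᵀ = [51, -7]ᵀ.
Determinant 98·7 − 16² = 430.
α = (51·7 − 16·(-7))/430 = 469/430; β = (98·(-7) − 16·51)/430 = -751/215.
Residuals: -14/43, 106/215, 173/430, -363/215, 105/86, 28/215, -10/43; SSR = 2117/430.

SSR = 4.9233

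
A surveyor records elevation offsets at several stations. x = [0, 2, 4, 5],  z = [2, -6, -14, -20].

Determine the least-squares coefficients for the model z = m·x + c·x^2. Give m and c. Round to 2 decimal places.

m = -2.15, c = -0.36

Normal-equation sums: Σx·x = 45, Σx·x^2 = 197, Σx^2·x^2 = 897.
And Σx·z = -168, Σx^2·z = -748.
Normal equations: [[45, 197]; [197, 897]]·[m, c]ᵀ = [-168, -748]ᵀ.
Δ = 45·897 − 197² = 1556.
m = ((-168)·897 − 197·(-748))/1556 = -835/389; c = (45·(-748) − 197·(-168))/1556 = -141/389.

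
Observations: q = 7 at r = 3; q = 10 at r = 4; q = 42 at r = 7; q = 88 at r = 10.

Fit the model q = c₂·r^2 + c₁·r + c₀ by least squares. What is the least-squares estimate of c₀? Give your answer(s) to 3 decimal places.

c₀ = 0.127

The normal equations are: 12738·c₂ + 1434·c₁ + 174·c₀ = 11081;  1434·c₂ + 174·c₁ + 24·c₀ = 1235;  174·c₂ + 24·c₁ + 4·c₀ = 147.
(Σr^2·r^2 = 12738, Σr^2·r = 1434, Σr^2 = 174, Σr·r = 174, Σr = 24, Σ1 = 4, Σr^2·q = 11081, Σr·q = 1235, Σq = 147.)
Solving the 3×3 system (Gaussian elimination) gives c₂ = 65/66, c₁ = -57/55, c₀ = 7/55.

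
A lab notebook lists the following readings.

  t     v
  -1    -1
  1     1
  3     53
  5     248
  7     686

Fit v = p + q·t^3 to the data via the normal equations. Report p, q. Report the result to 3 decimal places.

Entries of AᵀA: Σ1 = 5, Σt^3 = 495, Σt^3·t^3 = 134005.
Right-hand side: Σv = 987, Σt^3·v = 267731.
Δ = 5·134005 − 495² = 425000.
p = (987·134005 − 495·267731)/425000 = -26391/42500; q = (5·267731 − 495·987)/425000 = 85009/42500.

p = -0.621, q = 2.000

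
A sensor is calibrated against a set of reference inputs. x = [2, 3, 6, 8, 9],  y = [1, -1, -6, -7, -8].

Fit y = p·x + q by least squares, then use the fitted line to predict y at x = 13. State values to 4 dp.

ŷ = -13.6290

Entries of MᵀM: Σx·x = 194, Σx = 28, Σ1 = 5.
For Mᵀy: Σx·y = -165, Σy = -21.
det = 194·5 − 28² = 186.
p = ((-165)·5 − 28·(-21))/186 = -79/62; q = (194·(-21) − 28·(-165))/186 = 91/31.
At x = 13: ŷ = (-79/62)·(13) + (91/31)·(1) = -845/62.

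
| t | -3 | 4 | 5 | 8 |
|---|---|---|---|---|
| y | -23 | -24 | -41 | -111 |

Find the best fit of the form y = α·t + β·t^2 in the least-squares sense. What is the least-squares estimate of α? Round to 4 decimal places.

α = 1.7355

XᵀX·[α, β]ᵀ = Xᵀy reads: 114·α + 674·β = -1120;  674·α + 5058·β = -8720.
(Σt·t = 114, Σt·t^2 = 674, Σt^2·t^2 = 5058, Σt·y = -1120, Σt^2·y = -8720.)
Determinant 114·5058 − 674² = 122336.
α = ((-1120)·5058 − 674·(-8720))/122336 = 6635/3823; β = (114·(-8720) − 674·(-1120))/122336 = -7475/3823.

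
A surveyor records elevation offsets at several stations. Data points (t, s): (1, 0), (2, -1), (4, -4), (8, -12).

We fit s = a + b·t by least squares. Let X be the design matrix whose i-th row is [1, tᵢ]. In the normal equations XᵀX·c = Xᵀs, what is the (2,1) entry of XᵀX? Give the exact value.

Row 2 ↔ basis t, column 1 ↔ basis 1, so (XᵀX)_{2,1} = Σᵢ t = (1)·(1) + (2)·(1) + (4)·(1) + (8)·(1) = 15.

15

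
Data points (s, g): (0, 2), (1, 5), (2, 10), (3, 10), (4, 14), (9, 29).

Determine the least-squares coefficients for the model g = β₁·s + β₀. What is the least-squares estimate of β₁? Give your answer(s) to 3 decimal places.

Normal-equation sums: Σs·s = 111, Σs = 19, Σ1 = 6.
For Mᵀg: Σs·g = 372, Σg = 70.
So MᵀM·[β₁, β₀]ᵀ = Mᵀg: [[111, 19]; [19, 6]]·[β₁, β₀]ᵀ = [372, 70]ᵀ.
Eliminating β₀: 6·(row 1) − 19·(row 2) gives 305·β₁ = 6·372 − 19·70 = 902, so β₁ = 902/305.
Then β₀ = (70 − 19·(902/305))/6 = 702/305.

β₁ = 2.957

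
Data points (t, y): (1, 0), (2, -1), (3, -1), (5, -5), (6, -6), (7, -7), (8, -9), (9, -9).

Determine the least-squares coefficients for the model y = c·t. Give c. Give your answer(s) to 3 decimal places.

c = -0.996

Sums needed: Σt·t = 269.
Right-hand side: Σt·y = -268.
So XᵀX·[c]ᵀ = Xᵀy: [[269]]·[c]ᵀ = [-268]ᵀ.
c = (-268)/269 = -0.996283.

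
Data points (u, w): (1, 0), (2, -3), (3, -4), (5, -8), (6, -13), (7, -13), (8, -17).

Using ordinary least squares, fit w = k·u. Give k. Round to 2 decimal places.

k = -1.93

With design matrix A, AᵀA = [[188]] and Aᵀw = [-363]ᵀ.
k = (-363)/188 = -1.93085.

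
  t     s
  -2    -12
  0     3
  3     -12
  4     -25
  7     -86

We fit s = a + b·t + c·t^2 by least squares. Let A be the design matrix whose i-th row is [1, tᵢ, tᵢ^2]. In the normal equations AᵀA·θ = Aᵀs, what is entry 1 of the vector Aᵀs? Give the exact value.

-132

Entry 1 ↔ basis 1, so (Aᵀs)_{1} = Σᵢ sᵢ = (1)·(-12) + (1)·(3) + (1)·(-12) + (1)·(-25) + (1)·(-86) = -132.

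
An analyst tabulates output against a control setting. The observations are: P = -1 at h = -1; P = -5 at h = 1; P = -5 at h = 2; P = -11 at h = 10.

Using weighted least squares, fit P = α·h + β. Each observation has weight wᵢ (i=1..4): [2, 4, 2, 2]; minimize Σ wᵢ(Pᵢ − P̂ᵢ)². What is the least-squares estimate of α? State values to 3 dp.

α = -0.803

The normal system MᵀWM·[α, β]ᵀ = MᵀWP is [[214, 26]; [26, 10]]·[α, β]ᵀ = [-258, -54]ᵀ.
Determinant 214·10 − 26² = 1464.
α = ((-258)·10 − 26·(-54))/1464 = -49/61; β = (214·(-54) − 26·(-258))/1464 = -202/61.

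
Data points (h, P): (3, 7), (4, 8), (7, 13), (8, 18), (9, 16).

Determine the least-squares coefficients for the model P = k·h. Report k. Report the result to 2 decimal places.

k = 1.97

With design matrix X, XᵀX = [[219]] and XᵀP = [432]ᵀ.
Hence k = 432 / 219 ≈ 1.9726.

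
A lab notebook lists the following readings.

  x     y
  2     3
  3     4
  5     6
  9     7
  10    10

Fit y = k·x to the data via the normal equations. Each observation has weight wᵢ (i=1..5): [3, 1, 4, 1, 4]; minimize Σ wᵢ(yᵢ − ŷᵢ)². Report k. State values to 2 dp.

k = 1.02

Sums needed: Σwᵢ·x·x = 602.
Moment sums: Σwᵢ·x·y = 613.
Normal equations: [[602]]·[k]ᵀ = [613]ᵀ.
Hence k = 613 / 602 ≈ 1.01827.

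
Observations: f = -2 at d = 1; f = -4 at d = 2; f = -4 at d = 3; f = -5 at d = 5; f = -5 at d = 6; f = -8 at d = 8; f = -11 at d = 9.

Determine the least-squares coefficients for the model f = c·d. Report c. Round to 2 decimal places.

c = -1.09

Sums needed: Σd·d = 220.
And Σd·f = -240.
c = (-240)/220 = -1.09091.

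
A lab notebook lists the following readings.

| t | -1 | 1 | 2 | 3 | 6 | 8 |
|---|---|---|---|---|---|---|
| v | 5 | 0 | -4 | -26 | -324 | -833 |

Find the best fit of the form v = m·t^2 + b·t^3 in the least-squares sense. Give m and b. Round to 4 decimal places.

Compute the Gram sums: Σt^2·t^2 = 5491, Σt^2·t^3 = 40819, Σt^3·t^3 = 309595.
And Σt^2·v = -65221, Σt^3·v = -497219.
det = 5491·309595 − 40819² = 33795384.
m = ((-65221)·309595 − 40819·(-497219))/33795384 = 51943433/16897692; b = (5491·(-497219) − 40819·(-65221))/33795384 = -33986765/16897692.

m = 3.0740, b = -2.0113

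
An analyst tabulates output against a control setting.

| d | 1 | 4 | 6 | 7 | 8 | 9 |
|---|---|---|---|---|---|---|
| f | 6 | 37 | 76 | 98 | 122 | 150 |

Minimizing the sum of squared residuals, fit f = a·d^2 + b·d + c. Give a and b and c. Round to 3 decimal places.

From the data, Σd^2·d^2 = 14611, Σd^2·d = 1865, Σd^2 = 247, Σd·d = 247, Σd = 35, Σ1 = 6.
Right-hand side: Σd^2·f = 28094, Σd·f = 3622, Σf = 489.
So XᵀX·[a, b, c]ᵀ = Xᵀf: [[14611, 1865, 247]; [1865, 247, 35]; [247, 35, 6]]·[a, b, c]ᵀ = [28094, 3622, 489]ᵀ.
Solving the 3×3 system (Gaussian elimination) gives a = 1337/944, b = 3719/944, c = 101/472.

a = 1.416, b = 3.940, c = 0.214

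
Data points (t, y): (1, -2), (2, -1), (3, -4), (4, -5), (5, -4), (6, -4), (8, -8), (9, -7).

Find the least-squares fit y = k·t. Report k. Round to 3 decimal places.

k = -0.877

AᵀA·[k]ᵀ = Aᵀy reads: 236·k = -207.
(Σt·t = 236, Σt·y = -207.)
k = (-207)/236 = -0.877119.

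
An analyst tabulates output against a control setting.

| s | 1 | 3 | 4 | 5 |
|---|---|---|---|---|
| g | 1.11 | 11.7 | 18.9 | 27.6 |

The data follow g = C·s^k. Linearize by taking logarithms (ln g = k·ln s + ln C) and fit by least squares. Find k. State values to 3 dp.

Let Y = ln g. Fitting Y = k·ln s + ln C by least squares:
Σln s = 4.0943, Σ(ln s)² = 5.7191, Σln g = 8.8209, Σln s·ln g = 12.1165.
Equations: 5.7191·k + 4.0943·ln C = 12.1165;  4.0943·k + 4·ln C = 8.8209.
Δ = 5.7191·4 − (4.0943)² = 6.1125; k = (12.1165·4 − 4.0943·8.8209)/6.1125 = 2.02045, ln C = (5.7191·8.8209 − 4.0943·12.1165)/6.1125 = 0.13713.

k = 2.020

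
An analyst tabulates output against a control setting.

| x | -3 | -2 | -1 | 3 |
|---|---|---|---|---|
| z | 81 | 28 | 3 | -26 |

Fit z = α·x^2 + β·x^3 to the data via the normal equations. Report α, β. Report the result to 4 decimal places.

α = 3.0428, β = -1.9800

With design matrix M, MᵀM = [[179, -33]; [-33, 1523]] and Mᵀz = [610, -3116]ᵀ.
Eliminating β: 1523·(row 1) − (-33)·(row 2) gives 271528·α = 1523·610 − (-33)·(-3116) = 826202, so α = 413101/135764.
Then β = ((-3116) − (-33)·(413101/135764))/1523 = -268817/135764.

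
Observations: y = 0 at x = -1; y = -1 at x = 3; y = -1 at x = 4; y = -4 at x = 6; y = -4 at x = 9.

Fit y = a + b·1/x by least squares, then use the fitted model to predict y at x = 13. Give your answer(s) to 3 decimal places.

With design matrix M, MᵀM = [[5, -5/36]; [-5/36, 1573/1296]] and Mᵀy = [-10, -61/36]ᵀ.
Δ = 5·(1573/1296) − (-5/36)² = 490/81.
a = ((-10)·(1573/1296) − (-5/36)·(-61/36))/(490/81) = -3207/1568; b = (5·(-61/36) − (-5/36)·(-10))/(490/81) = -639/392.
At x = 13: ŷ = (-3207/1568)·(1) + (-639/392)·(1/13) = -903/416.

ŷ = -2.171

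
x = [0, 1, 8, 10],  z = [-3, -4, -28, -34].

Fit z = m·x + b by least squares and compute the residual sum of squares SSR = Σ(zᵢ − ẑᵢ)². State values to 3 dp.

Setting ∂/∂m … = 0 gives: 165·m + 19·b = -568;  19·m + 4·b = -69.
(Σx·x = 165, Σx = 19, Σ1 = 4, Σx·z = -568, Σz = -69.)
det = 165·4 − 19² = 299.
m = ((-568)·4 − 19·(-69))/299 = -961/299; b = (165·(-69) − 19·(-568))/299 = -593/299.
Residuals: -304/299, 358/299, -7/23, 37/299; SSR = 770/299.

SSR = 2.575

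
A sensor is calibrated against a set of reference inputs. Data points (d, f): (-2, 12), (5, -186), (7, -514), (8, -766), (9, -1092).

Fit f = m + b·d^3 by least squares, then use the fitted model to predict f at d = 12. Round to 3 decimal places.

f̂ = -2588.487

The normal system MᵀM·[m, b]ᵀ = Mᵀf is [[5, 1701]; [1701, 926923]]·[m, b]ᵀ = [-2546, -1387908]ᵀ.
Determinant 5·926923 − 1701² = 1741214.
m = ((-2546)·926923 − 1701·(-1387908))/1741214 = 442775/870607; b = (5·(-1387908) − 1701·(-2546))/1741214 = -1304397/870607.
At d = 12: f̂ = (442775/870607)·(1) + (-1304397/870607)·(1728) = -2253555241/870607.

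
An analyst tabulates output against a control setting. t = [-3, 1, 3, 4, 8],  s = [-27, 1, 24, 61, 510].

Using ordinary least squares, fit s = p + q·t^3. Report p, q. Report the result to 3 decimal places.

MᵀM·[p, q]ᵀ = Mᵀs reads: 5·p + 577·q = 569;  577·p + 267699·q = 266402.
(Σ1 = 5, Σt^3 = 577, Σt^3·t^3 = 267699, Σs = 569, Σt^3·s = 266402.)
det = 5·267699 − 577² = 1005566.
p = (569·267699 − 577·266402)/1005566 = -1393223/1005566; q = (5·266402 − 577·569)/1005566 = 1003697/1005566.

p = -1.386, q = 0.998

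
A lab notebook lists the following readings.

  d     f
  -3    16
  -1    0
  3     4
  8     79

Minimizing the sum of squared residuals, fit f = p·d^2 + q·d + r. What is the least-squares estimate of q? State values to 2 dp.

The normal equations are: 4259·p + 511·q + 83·r = 5236;  511·p + 83·q + 7·r = 596;  83·p + 7·q + 4·r = 99.
Row-reducing yields p = 3916/2539, q = -5073/2539, r = -9539/2539.

q = -2.00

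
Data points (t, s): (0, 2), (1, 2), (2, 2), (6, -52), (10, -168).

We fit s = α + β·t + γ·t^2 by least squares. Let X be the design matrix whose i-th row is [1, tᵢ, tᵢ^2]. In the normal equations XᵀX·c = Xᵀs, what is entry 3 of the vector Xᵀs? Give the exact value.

-18662

Entry 3 ↔ basis t^2, so (Xᵀs)_{3} = Σᵢ (t^2)·sᵢ = (0)·(2) + (1)·(2) + (4)·(2) + (36)·(-52) + (100)·(-168) = -18662.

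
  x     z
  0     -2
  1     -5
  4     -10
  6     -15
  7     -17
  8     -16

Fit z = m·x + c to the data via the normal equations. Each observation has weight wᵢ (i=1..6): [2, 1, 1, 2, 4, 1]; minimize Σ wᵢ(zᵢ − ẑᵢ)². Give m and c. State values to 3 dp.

m = -2.010, c = -2.408

Sums needed: Σwᵢ·x·x = 349, Σwᵢ·x = 53, Σwᵢ·1 = 11.
For MᵀWz: Σwᵢ·x·z = -829, Σwᵢ·z = -133.
Eliminating c: 11·(row 1) − 53·(row 2) gives 1030·m = 11·(-829) − 53·(-133) = -2070, so m = -207/103.
Then c = ((-133) − 53·(-207/103))/11 = -248/103.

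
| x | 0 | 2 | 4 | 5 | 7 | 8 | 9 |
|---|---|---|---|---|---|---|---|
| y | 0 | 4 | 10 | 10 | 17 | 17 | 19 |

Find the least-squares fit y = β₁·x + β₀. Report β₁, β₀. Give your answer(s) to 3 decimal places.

Normal-equation sums: Σx·x = 239, Σx = 35, Σ1 = 7.
For Mᵀy: Σx·y = 524, Σy = 77.
MᵀM·[β₁, β₀]ᵀ = Mᵀy becomes [[239, 35]; [35, 7]]·[β₁, β₀]ᵀ = [524, 77]ᵀ.
Determinant 239·7 − 35² = 448.
β₁ = (524·7 − 35·77)/448 = 139/64; β₀ = (239·77 − 35·524)/448 = 9/64.

β₁ = 2.172, β₀ = 0.141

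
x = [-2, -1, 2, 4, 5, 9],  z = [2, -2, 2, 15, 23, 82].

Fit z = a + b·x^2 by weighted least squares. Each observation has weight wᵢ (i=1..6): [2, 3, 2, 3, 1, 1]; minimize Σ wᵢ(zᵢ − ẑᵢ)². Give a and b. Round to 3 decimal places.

Entries of MᵀWM: Σwᵢ·1 = 12, Σwᵢ·x^2 = 173, Σwᵢ·x^2·x^2 = 8021.
For MᵀWz: Σwᵢ·z = 152, Σwᵢ·x^2·z = 7963.
Normal equations: [[12, 173]; [173, 8021]]·[a, b]ᵀ = [152, 7963]ᵀ.
det = 12·8021 − 173² = 66323.
a = (152·8021 − 173·7963)/66323 = -158407/66323; b = (12·7963 − 173·152)/66323 = 69260/66323.

a = -2.388, b = 1.044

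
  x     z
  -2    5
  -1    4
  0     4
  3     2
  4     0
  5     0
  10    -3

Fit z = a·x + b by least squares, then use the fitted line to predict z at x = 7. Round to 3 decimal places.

From the data, Σx·x = 155, Σx = 19, Σ1 = 7.
Moment sums: Σx·z = -38, Σz = 12.
Normal equations: [[155, 19]; [19, 7]]·[a, b]ᵀ = [-38, 12]ᵀ.
det = 155·7 − 19² = 724.
a = ((-38)·7 − 19·12)/724 = -247/362; b = (155·12 − 19·(-38))/724 = 1291/362.
At x = 7: ẑ = (-247/362)·(7) + (1291/362)·(1) = -219/181.

ẑ = -1.210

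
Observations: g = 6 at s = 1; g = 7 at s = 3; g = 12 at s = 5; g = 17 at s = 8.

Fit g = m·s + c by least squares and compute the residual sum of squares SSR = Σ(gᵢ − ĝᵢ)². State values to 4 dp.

SSR = 2.9720

Compute the Gram sums: Σs·s = 99, Σs = 17, Σ1 = 4.
Right-hand side: Σs·g = 223, Σg = 42.
MᵀM·[m, c]ᵀ = Mᵀg becomes [[99, 17]; [17, 4]]·[m, c]ᵀ = [223, 42]ᵀ.
Eliminating c: 4·(row 1) − 17·(row 2) gives 107·m = 4·223 − 17·42 = 178, so m = 178/107.
Then c = (42 − 17·(178/107))/4 = 367/107.
Residuals: 97/107, -152/107, 27/107, 28/107; SSR = 318/107.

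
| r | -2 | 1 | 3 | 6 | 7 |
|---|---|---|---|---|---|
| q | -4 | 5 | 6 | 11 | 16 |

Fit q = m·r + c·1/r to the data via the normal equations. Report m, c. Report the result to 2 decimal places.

m = 2.00, c = 2.22

Compute the Gram sums: Σr·r = 99, Σr·1/r = 5, Σ1/r·1/r = 1243/882.
For Mᵀq: Σr·q = 209, Σ1/r·q = 551/42.
Determinant 99·(1243/882) − 5² = 11223/98.
m = (209·(1243/882) − 5·(551/42))/(11223/98) = 201932/101007; c = (99·(551/42) − 5·209)/(11223/98) = 24871/11223.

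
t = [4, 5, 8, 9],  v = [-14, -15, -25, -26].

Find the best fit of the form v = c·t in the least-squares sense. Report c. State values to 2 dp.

MᵀM·[c]ᵀ = Mᵀv reads: 186·c = -565.
(Σt·t = 186, Σt·v = -565.)
Hence c = -565 / 186 ≈ -3.03763.

c = -3.04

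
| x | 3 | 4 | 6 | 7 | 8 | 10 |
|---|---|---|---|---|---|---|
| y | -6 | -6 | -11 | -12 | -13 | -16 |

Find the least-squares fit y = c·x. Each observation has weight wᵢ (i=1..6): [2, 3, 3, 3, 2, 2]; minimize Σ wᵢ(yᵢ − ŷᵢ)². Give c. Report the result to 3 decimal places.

c = -1.673

Normal-equation sums: Σwᵢ·x·x = 649.
For AᵀWy: Σwᵢ·x·y = -1086.
c = (-1086)/649 = -1.67334.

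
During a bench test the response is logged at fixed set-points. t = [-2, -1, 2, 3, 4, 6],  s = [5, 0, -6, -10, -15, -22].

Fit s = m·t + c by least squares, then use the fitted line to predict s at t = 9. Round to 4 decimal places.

AᵀA·[m, c]ᵀ = Aᵀs reads: 70·m + 12·c = -244;  12·m + 6·c = -48.
(Σt·t = 70, Σt = 12, Σ1 = 6, Σt·s = -244, Σs = -48.)
Eliminating c: 6·(row 1) − 12·(row 2) gives 276·m = 6·(-244) − 12·(-48) = -888, so m = -74/23.
Then c = ((-48) − 12·(-74/23))/6 = -36/23.
At t = 9: ŝ = (-74/23)·(9) + (-36/23)·(1) = -702/23.

ŝ = -30.5217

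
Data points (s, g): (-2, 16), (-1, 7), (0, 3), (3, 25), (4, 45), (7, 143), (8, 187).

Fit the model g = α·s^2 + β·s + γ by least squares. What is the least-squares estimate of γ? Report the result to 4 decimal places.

γ = 1.9870

Forming AᵀA = [[6851, 937, 143]; [937, 143, 19]; [143, 19, 7]] and Aᵀg = [19991, 2713, 426]ᵀ gives AᵀA·[α, β, γ]ᵀ = Aᵀg.
Solving the 3×3 system (Gaussian elimination) gives α = 207283/67718, β = -91341/67718, γ = 1373/691.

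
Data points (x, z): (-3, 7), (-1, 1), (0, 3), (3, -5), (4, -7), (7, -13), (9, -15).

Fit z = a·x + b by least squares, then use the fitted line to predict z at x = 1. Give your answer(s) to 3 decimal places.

Compute the Gram sums: Σx·x = 165, Σx = 19, Σ1 = 7.
Right-hand side: Σx·z = -291, Σz = -29.
So AᵀA·[a, b]ᵀ = Aᵀz: [[165, 19]; [19, 7]]·[a, b]ᵀ = [-291, -29]ᵀ.
Determinant 165·7 − 19² = 794.
a = ((-291)·7 − 19·(-29))/794 = -743/397; b = (165·(-29) − 19·(-291))/794 = 372/397.
At x = 1: ẑ = (-743/397)·(1) + (372/397)·(1) = -371/397.

ẑ = -0.935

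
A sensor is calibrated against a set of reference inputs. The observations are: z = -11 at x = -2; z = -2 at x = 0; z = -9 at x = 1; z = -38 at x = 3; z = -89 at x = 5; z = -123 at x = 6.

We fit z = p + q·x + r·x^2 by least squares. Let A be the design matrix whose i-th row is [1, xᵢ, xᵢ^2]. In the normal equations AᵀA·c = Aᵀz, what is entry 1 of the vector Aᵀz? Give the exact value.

Entry 1 ↔ basis 1, so (Aᵀz)_{1} = Σᵢ zᵢ = (1)·(-11) + (1)·(-2) + (1)·(-9) + (1)·(-38) + (1)·(-89) + (1)·(-123) = -272.

-272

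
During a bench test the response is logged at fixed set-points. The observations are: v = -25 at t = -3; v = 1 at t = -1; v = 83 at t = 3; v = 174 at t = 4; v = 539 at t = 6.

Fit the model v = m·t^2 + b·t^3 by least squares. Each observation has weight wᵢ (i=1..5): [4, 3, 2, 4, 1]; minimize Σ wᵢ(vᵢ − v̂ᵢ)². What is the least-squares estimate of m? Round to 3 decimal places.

From the data, Σwᵢ·t^2·t^2 = 2809, Σwᵢ·t^2·t^3 = 11383, Σwᵢ·t^3·t^3 = 67417.
Right-hand side: Σwᵢ·t^2·v = 31137, Σwᵢ·t^3·v = 168147.
AᵀWA·[m, b]ᵀ = AᵀWv becomes [[2809, 11383]; [11383, 67417]]·[m, b]ᵀ = [31137, 168147]ᵀ.
Eliminating b: 67417·(row 1) − 11383·(row 2) gives 59801664·m = 67417·31137 − 11383·168147 = 185145828, so m = 15428819/4983472.
Then b = (168147 − 11383·(15428819/4983472))/67417 = 9824371/4983472.

m = 3.096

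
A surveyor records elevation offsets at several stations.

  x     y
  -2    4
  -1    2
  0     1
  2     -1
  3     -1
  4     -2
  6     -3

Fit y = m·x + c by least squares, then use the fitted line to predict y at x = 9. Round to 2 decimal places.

ŷ = -6.04

Setting ∂/∂m … = 0 gives: 70·m + 12·c = -41;  12·m + 7·c = 0.
Eliminating c: 7·(row 1) − 12·(row 2) gives 346·m = 7·(-41) − 12·0 = -287, so m = -287/346.
Then c = (0 − 12·(-287/346))/7 = 246/173.
At x = 9: ŷ = (-287/346)·(9) + (246/173)·(1) = -2091/346.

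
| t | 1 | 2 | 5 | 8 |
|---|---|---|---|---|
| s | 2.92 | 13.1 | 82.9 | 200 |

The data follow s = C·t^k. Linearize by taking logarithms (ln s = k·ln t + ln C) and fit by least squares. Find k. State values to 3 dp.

Let Y = ln s. Fitting Y = k·ln t + ln C by least squares:
Σln t = 4.3820, Σ(ln t)² = 7.3948, Σln s = 13.3601, Σln t·ln s = 19.9106.
Normal system: [[7.3948, 4.3820]; [4.3820, 4]]·[k, ln C]ᵀ = [19.9106, 13.3601]ᵀ.
Slope k = (n·Σln t·ln s − Σln t·Σln s)/(n·Σ(ln t)² − (Σln t)²) = (4·19.9106 − 4.3820·13.3601)/10.3771 = 2.03313; ln C = (Σln s − k·Σln t)/n = 1.11273.

k = 2.033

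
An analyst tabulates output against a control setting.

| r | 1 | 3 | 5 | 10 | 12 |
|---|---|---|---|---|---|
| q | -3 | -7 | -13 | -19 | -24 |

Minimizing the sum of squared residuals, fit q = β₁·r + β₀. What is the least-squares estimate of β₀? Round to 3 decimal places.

Sums needed: Σr·r = 279, Σr = 31, Σ1 = 5.
For Mᵀq: Σr·q = -567, Σq = -66.
Normal equations: [[279, 31]; [31, 5]]·[β₁, β₀]ᵀ = [-567, -66]ᵀ.
Determinant 279·5 − 31² = 434.
β₁ = ((-567)·5 − 31·(-66))/434 = -789/434; β₀ = (279·(-66) − 31·(-567))/434 = -27/14.

β₀ = -1.929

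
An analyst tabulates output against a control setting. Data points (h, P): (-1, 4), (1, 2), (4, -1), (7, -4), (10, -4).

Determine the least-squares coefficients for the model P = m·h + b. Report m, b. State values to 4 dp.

Forming XᵀX = [[167, 21]; [21, 5]] and XᵀP = [-74, -3]ᵀ gives XᵀX·[m, b]ᵀ = XᵀP.
Eliminating b: 5·(row 1) − 21·(row 2) gives 394·m = 5·(-74) − 21·(-3) = -307, so m = -307/394.
Then b = ((-3) − 21·(-307/394))/5 = 1053/394.

m = -0.7792, b = 2.6726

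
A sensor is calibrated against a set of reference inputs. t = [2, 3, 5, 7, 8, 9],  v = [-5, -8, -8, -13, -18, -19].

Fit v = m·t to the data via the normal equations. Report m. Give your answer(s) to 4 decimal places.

m = -2.0690

The normal system MᵀM·[m]ᵀ = Mᵀv is [[232]]·[m]ᵀ = [-480]ᵀ.
Hence m = -480 / 232 ≈ -2.06897.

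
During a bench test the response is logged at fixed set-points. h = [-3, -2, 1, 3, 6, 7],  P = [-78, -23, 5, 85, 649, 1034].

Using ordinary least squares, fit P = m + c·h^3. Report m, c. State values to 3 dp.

Setting ∂/∂m … = 0 gives: 6·m + 552·c = 1672;  552·m + 165828·c = 499436.
(Σ1 = 6, Σh^3 = 552, Σh^3·h^3 = 165828, ΣP = 1672, Σh^3·P = 499436.)
Eliminating c: 165828·(row 1) − 552·(row 2) gives 690264·m = 165828·1672 − 552·499436 = 1575744, so m = 65656/28761.
Then c = (499436 − 552·(65656/28761))/165828 = 28801/9587.

m = 2.283, c = 3.004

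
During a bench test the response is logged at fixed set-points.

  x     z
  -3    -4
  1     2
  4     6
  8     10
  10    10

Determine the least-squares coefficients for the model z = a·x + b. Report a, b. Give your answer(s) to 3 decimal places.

a = 1.109, b = 0.364

With design matrix A, AᵀA = [[190, 20]; [20, 5]] and Aᵀz = [218, 24]ᵀ.
Eliminating b: 5·(row 1) − 20·(row 2) gives 550·a = 5·218 − 20·24 = 610, so a = 61/55.
Then b = (24 − 20·(61/55))/5 = 4/11.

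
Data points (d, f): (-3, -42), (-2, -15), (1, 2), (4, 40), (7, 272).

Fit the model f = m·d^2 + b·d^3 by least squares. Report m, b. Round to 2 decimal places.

m = -1.59, b = 1.02

Entries of XᵀX: Σd^2·d^2 = 2755, Σd^2·d^3 = 17557, Σd^3·d^3 = 122539.
Moment sums: Σd^2·f = 13532, Σd^3·f = 97112.
So XᵀX·[m, b]ᵀ = Xᵀf: [[2755, 17557]; [17557, 122539]]·[m, b]ᵀ = [13532, 97112]ᵀ.
Δ = 2755·122539 − 17557² = 29346696.
m = (13532·122539 − 17557·97112)/29346696 = -3899803/2445558; b = (2755·97112 − 17557·13532)/29346696 = 2496853/2445558.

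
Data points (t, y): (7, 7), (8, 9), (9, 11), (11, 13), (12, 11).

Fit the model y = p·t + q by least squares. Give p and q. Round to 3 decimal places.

From the data, Σt·t = 459, Σt = 47, Σ1 = 5.
And Σt·y = 495, Σy = 51.
XᵀX·[p, q]ᵀ = Xᵀy becomes [[459, 47]; [47, 5]]·[p, q]ᵀ = [495, 51]ᵀ.
Determinant 459·5 − 47² = 86.
p = (495·5 − 47·51)/86 = 39/43; q = (459·51 − 47·495)/86 = 72/43.

p = 0.907, q = 1.674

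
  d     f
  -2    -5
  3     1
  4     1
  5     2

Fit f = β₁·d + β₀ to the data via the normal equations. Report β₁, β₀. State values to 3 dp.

From the data, Σd·d = 54, Σd = 10, Σ1 = 4.
And Σd·f = 27, Σf = -1.
Normal equations: [[54, 10]; [10, 4]]·[β₁, β₀]ᵀ = [27, -1]ᵀ.
Determinant 54·4 − 10² = 116.
β₁ = (27·4 − 10·(-1))/116 = 59/58; β₀ = (54·(-1) − 10·27)/116 = -81/29.

β₁ = 1.017, β₀ = -2.793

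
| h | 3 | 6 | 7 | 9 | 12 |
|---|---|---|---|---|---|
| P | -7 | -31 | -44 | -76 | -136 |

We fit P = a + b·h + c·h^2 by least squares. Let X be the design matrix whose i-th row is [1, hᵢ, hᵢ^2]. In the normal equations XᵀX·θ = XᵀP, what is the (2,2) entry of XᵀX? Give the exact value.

319

Row 2 ↔ basis h, column 2 ↔ basis h, so (XᵀX)_{2,2} = Σᵢ (h)·(h) = (3)·(3) + (6)·(6) + (7)·(7) + (9)·(9) + (12)·(12) = 319.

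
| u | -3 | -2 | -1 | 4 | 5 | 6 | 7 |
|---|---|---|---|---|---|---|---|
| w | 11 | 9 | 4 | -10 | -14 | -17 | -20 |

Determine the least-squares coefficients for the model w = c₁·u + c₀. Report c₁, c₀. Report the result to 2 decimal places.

MᵀM·[c₁, c₀]ᵀ = Mᵀw reads: 140·c₁ + 16·c₀ = -407;  16·c₁ + 7·c₀ = -37.
Determinant 140·7 − 16² = 724.
c₁ = ((-407)·7 − 16·(-37))/724 = -2257/724; c₀ = (140·(-37) − 16·(-407))/724 = 333/181.

c₁ = -3.12, c₀ = 1.84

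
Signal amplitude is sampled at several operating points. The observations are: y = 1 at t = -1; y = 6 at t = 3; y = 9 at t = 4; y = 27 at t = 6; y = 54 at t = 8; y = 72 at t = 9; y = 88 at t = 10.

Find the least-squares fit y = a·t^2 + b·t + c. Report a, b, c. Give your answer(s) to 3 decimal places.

a = 1.031, b = -1.333, c = -1.088

Setting ∂/∂a … = 0 gives: 22291·a + 2547·b + 307·c = 19259;  2547·a + 307·b + 39·c = 2175;  307·a + 39·b + 7·c = 257.
Row-reducing yields a = 27685/26846, b = -35781/26846, c = -471/433.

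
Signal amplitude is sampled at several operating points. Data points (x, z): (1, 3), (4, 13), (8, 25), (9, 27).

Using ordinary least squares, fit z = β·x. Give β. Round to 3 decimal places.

β = 3.074

With design matrix M, MᵀM = [[162]] and Mᵀz = [498]ᵀ.
β = 498/162 = 3.07407.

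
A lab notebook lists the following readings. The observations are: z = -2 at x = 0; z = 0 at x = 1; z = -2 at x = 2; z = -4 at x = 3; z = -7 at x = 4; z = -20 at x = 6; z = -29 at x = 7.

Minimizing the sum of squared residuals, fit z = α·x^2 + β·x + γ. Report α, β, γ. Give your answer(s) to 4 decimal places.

α = -0.8159, β = 1.8430, γ = -1.7946

AᵀA·[α, β, γ]ᵀ = Aᵀz reads: 4051·α + 659·β + 115·γ = -2297;  659·α + 115·β + 23·γ = -367;  115·α + 23·β + 7·γ = -64.
Row-reducing yields α = -421/516, β = 317/172, γ = -463/258.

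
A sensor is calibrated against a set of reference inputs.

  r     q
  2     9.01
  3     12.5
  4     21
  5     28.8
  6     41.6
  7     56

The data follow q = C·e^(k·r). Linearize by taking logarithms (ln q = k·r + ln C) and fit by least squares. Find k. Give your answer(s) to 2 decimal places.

k = 0.37

Let Y = ln q. Fitting Y = k·r + ln C by least squares:
AᵀA = [[139.0000, 27.0000]; [27.0000, 6]], rhs = [91.4999, 18.8824]ᵀ  (here Σr = 27.0000, Σ(r)² = 139.0000, Σln q = 18.8824, Σr·ln q = 91.4999).
Slope k = (n·Σr·ln q − Σr·Σln q)/(n·Σ(r)² − (Σr)²) = (6·91.4999 − 27.0000·18.8824)/105.0000 = 0.37309; ln C = (Σln q − k·Σr)/n = 1.46818.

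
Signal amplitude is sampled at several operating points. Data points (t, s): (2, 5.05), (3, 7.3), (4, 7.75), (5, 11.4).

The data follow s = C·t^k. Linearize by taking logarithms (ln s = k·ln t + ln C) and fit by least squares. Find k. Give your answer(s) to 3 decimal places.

Taking logs, ln s = k·ln t + ln C, so regress ln s on ln t.
Sums: Σln t = 4.7875, Σ(ln t)² = 6.1995, Σln s = 8.0886, Σln t·ln s = 10.0618.
Normal system: [[6.1995, 4.7875]; [4.7875, 4]]·[k, ln C]ᵀ = [10.0618, 8.0886]ᵀ.
Δ = 6.1995·4 − (4.7875)² = 1.8779; k = (10.0618·4 − 4.7875·8.0886)/1.8779 = 0.81119, ln C = (6.1995·8.0886 − 4.7875·10.0618)/1.8779 = 1.05125.

k = 0.811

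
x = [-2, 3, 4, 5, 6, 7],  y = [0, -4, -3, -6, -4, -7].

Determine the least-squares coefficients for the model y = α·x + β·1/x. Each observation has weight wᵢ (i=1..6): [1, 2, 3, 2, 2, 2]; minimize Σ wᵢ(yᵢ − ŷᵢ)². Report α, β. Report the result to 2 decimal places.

Compute the Gram sums: Σwᵢ·x·x = 290, Σwᵢ·x·1/x = 12, Σwᵢ·1/x·1/x = 147487/176400.
And Σwᵢ·x·y = -266, Σwᵢ·1/x·y = -213/20.
Determinant 290·(147487/176400) − 12² = 1736963/17640.
α = ((-266)·(147487/176400) − 12·(-213/20))/(1736963/17640) = -8343811/8684815; β = (290·(-213/20) − 12·(-266))/(1736963/17640) = 1825740/1736963.

α = -0.96, β = 1.05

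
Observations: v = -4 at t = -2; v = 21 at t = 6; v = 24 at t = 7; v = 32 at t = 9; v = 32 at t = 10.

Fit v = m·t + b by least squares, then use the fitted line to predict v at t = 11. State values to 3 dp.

Entries of MᵀM: Σt·t = 270, Σt = 30, Σ1 = 5.
And Σt·v = 910, Σv = 105.
So MᵀM·[m, b]ᵀ = Mᵀv: [[270, 30]; [30, 5]]·[m, b]ᵀ = [910, 105]ᵀ.
Determinant 270·5 − 30² = 450.
m = (910·5 − 30·105)/450 = 28/9; b = (270·105 − 30·910)/450 = 7/3.
At t = 11: v̂ = (28/9)·(11) + (7/3)·(1) = 329/9.

v̂ = 36.556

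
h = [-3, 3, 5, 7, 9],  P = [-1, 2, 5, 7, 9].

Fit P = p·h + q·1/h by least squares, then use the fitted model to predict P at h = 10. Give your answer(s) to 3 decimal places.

P̂ = 10.409

Compute the Gram sums: Σh·h = 173, Σh·1/h = 5, Σ1/h·1/h = 29269/99225.
For AᵀP: Σh·P = 164, Σ1/h·P = 4.
Δ = 173·(29269/99225) − 5² = 2582912/99225.
p = (164·(29269/99225) − 5·4)/(2582912/99225) = 21997/20179; q = (173·4 − 5·164)/(2582912/99225) = -99225/20179.
At h = 10: P̂ = (21997/20179)·(10) + (-99225/20179)·(1/10) = 420095/40358.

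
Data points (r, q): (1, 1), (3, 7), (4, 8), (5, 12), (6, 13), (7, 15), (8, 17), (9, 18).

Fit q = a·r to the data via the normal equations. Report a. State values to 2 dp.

a = 2.12

Sums needed: Σr·r = 281.
And Σr·q = 595.
a = 595/281 = 2.11744.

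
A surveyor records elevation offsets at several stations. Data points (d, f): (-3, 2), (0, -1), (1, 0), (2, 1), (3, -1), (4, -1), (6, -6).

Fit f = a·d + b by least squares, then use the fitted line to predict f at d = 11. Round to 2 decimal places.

f̂ = -7.30

The normal equations are: 75·a + 13·b = -47;  13·a + 7·b = -6.
(Σd·d = 75, Σd = 13, Σ1 = 7, Σd·f = -47, Σf = -6.)
Δ = 75·7 − 13² = 356.
a = ((-47)·7 − 13·(-6))/356 = -251/356; b = (75·(-6) − 13·(-47))/356 = 161/356.
At d = 11: f̂ = (-251/356)·(11) + (161/356)·(1) = -650/89.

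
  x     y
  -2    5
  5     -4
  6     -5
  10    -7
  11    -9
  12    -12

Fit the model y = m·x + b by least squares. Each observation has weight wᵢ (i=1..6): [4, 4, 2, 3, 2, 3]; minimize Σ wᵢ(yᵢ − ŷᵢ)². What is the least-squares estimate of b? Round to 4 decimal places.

b = 2.4030

Sums needed: Σwᵢ·x·x = 1162, Σwᵢ·x = 112, Σwᵢ·1 = 18.
Moment sums: Σwᵢ·x·y = -1020, Σwᵢ·y = -81.
So AᵀWA·[m, b]ᵀ = AᵀWy: [[1162, 112]; [112, 18]]·[m, b]ᵀ = [-1020, -81]ᵀ.
det = 1162·18 − 112² = 8372.
m = ((-1020)·18 − 112·(-81))/8372 = -2322/2093; b = (1162·(-81) − 112·(-1020))/8372 = 1437/598.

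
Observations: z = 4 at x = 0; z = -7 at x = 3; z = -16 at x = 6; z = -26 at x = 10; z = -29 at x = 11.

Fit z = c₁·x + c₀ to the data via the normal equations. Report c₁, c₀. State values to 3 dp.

c₁ = -2.930, c₀ = 2.781

Normal-equation sums: Σx·x = 266, Σx = 30, Σ1 = 5.
And Σx·z = -696, Σz = -74.
So MᵀM·[c₁, c₀]ᵀ = Mᵀz: [[266, 30]; [30, 5]]·[c₁, c₀]ᵀ = [-696, -74]ᵀ.
Determinant 266·5 − 30² = 430.
c₁ = ((-696)·5 − 30·(-74))/430 = -126/43; c₀ = (266·(-74) − 30·(-696))/430 = 598/215.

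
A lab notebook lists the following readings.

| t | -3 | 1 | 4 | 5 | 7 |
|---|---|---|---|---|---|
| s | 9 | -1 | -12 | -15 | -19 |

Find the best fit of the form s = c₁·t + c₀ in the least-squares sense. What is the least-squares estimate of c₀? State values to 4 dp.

Setting ∂/∂c₁ … = 0 gives: 100·c₁ + 14·c₀ = -284;  14·c₁ + 5·c₀ = -38.
(Σt·t = 100, Σt = 14, Σ1 = 5, Σt·s = -284, Σs = -38.)
det = 100·5 − 14² = 304.
c₁ = ((-284)·5 − 14·(-38))/304 = -111/38; c₀ = (100·(-38) − 14·(-284))/304 = 11/19.

c₀ = 0.5789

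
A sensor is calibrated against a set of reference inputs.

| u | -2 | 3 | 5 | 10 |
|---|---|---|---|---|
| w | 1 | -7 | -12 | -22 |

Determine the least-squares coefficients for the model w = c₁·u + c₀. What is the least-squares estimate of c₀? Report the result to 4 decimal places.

c₀ = -2.2703

Setting ∂/∂c₁ … = 0 gives: 138·c₁ + 16·c₀ = -303;  16·c₁ + 4·c₀ = -40.
Eliminating c₀: 4·(row 1) − 16·(row 2) gives 296·c₁ = 4·(-303) − 16·(-40) = -572, so c₁ = -143/74.
Then c₀ = ((-40) − 16·(-143/74))/4 = -84/37.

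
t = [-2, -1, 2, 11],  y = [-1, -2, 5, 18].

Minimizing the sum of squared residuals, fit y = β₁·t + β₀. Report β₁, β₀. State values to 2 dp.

Setting ∂/∂β₁ … = 0 gives: 130·β₁ + 10·β₀ = 212;  10·β₁ + 4·β₀ = 20.
(Σt·t = 130, Σt = 10, Σ1 = 4, Σt·y = 212, Σy = 20.)
Δ = 130·4 − 10² = 420.
β₁ = (212·4 − 10·20)/420 = 54/35; β₀ = (130·20 − 10·212)/420 = 8/7.

β₁ = 1.54, β₀ = 1.14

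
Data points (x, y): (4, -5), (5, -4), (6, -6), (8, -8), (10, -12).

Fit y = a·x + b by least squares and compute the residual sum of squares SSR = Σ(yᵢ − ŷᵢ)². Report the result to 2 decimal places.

Setting ∂/∂a … = 0 gives: 241·a + 33·b = -260;  33·a + 5·b = -35.
Δ = 241·5 − 33² = 116.
a = ((-260)·5 − 33·(-35))/116 = -5/4; b = (241·(-35) − 33·(-260))/116 = 5/4.
Residuals: -5/4, 1, 1/4, 3/4, -3/4; SSR = 15/4.

SSR = 3.75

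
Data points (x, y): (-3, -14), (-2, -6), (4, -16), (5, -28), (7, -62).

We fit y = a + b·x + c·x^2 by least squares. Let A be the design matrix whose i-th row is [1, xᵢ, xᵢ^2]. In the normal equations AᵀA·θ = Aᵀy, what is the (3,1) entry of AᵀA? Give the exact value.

Row 3 ↔ basis x^2, column 1 ↔ basis 1, so (AᵀA)_{3,1} = Σᵢ x^2 = (9)·(1) + (4)·(1) + (16)·(1) + (25)·(1) + (49)·(1) = 103.

103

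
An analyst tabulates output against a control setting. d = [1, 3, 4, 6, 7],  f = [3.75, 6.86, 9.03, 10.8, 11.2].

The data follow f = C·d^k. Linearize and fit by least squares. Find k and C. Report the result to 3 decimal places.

With ln fᵢ as the transformed response and ln dᵢ as the regressor:
XᵀX = [[10.1257, 6.2226]; [6.2226, 5]], rhs = [14.1309, 10.2435]ᵀ  (here Σln d = 6.2226, Σ(ln d)² = 10.1257, Σln f = 10.2435, Σln d·ln f = 14.1309).
Slope k = (n·Σln d·ln f − Σln d·Σln f)/(n·Σ(ln d)² − (Σln d)²) = (5·14.1309 − 6.2226·10.2435)/11.9082 = 0.58060; ln C = (Σln f − k·Σln d)/n = 1.32613, so C = exp(1.32613) = 3.76643.

k = 0.581, C = 3.766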